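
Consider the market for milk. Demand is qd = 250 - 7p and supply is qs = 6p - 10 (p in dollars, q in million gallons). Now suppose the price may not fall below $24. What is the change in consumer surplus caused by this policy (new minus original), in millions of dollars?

In a free market, 250 - 7p = 6p - 10 gives the equilibrium p* = 20, q* = 110.
Because the floor (24) lies above the market-clearing price, it is binding.
At p = 24: qd = 250 - 7·24 = 82 and qs = 6·24 - 10 = 134.
Consumer surplus without the control is ½ · (250/7 - 20) · 110 = 6050/7.
With the floor, consumers buy 82 units at 24, so CS = ½ · (250/7 - 24) · 82 = 3362/7.
Change in consumer surplus = 3362/7 - 6050/7 = -384.

-384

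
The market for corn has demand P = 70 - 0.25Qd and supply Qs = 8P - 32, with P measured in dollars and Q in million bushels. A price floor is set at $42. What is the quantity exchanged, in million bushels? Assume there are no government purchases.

Rearranging demand gives Qd = 280 - 4P. Equilibrium: 280 - 4P = 8P - 32, so 312 = 12P and P* = 26, Q* = 176.
Because the floor (42) lies above the market-clearing price, it is binding.
At P = 42: Qd = 280 - 4·42 = 112 and Qs = 8·42 - 32 = 304.
The quantity actually transacted is the short side, demand: 112.

112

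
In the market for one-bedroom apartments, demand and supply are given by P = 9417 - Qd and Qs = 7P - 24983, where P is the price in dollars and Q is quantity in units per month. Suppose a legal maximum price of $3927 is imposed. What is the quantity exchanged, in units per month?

2506

Rearranging demand gives Qd = 9417 - P. In a free market, 9417 - P = 7P - 24983 gives the equilibrium P* = 4300, Q* = 5117.
The ceiling of 3927 is below the equilibrium price 4300, so it binds.
At P = 3927: Qd = 9417 - 3927 = 5490 and Qs = 7·3927 - 24983 = 2506.
The quantity actually transacted is the short side, supply: 2506.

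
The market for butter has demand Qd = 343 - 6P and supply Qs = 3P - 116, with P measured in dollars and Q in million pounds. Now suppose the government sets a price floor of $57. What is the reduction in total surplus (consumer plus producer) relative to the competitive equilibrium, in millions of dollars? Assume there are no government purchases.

324

Without the control the market clears where 343 - 6P = 3P - 116, i.e. P* = 51 and Q* = 37.
Since 57 > 51, the floor is binding.
At P = 57: Qd = 343 - 6·57 = 1 and Qs = 3·57 - 116 = 55.
Quantity traded falls to 1. At Q = 1 the demand price is (343 - 1)/6 = 57 and the supply price is (116 + 1)/3 = 39.
Deadweight loss = ½ · (57 - 39) · (37 - 1) = ½ · 18 · 36 = 324.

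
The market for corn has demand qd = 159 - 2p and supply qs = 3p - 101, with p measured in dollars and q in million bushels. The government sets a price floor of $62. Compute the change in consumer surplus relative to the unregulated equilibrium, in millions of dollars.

-450

Setting quantity demanded equal to quantity supplied, 159 - 2p = 3p - 101, gives p* = 52 and q* = 55.
Since 62 > 52, the floor is binding.
At p = 62: qd = 159 - 2·62 = 35 and qs = 3·62 - 101 = 85.
Consumer surplus without the control is ½ · (79.5 - 52) · 55 = 756.25.
With the floor, consumers buy 35 units at 62, so CS = ½ · (79.5 - 62) · 35 = 306.25.
Change in consumer surplus = 306.25 - 756.25 = -450.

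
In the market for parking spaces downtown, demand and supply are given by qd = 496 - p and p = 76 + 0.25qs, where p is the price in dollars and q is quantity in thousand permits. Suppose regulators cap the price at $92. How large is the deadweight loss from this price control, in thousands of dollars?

Rearranging supply gives qs = 4p - 304. In a free market, 496 - p = 4p - 304 gives the equilibrium p* = 160, q* = 336.
Because the ceiling (92) lies below the market-clearing price, it is binding.
At p = 92: qd = 496 - 92 = 404 and qs = 4·92 - 304 = 64.
Quantity traded falls to 64. At q = 64 the demand price is 496 - 64 = 432 and the supply price is (304 + 64)/4 = 92.
Deadweight loss = ½ · (432 - 92) · (336 - 64) = ½ · 340 · 272 = 46240.

46240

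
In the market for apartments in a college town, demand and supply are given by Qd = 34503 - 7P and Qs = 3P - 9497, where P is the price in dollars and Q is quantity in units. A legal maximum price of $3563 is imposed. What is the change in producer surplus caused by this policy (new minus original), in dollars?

-2048557.5

Without the control the market clears where 34503 - 7P = 3P - 9497, i.e. P* = 4400 and Q* = 3703.
The ceiling of 3563 is below the equilibrium price 4400, so it binds.
At P = 3563: Qd = 34503 - 7·3563 = 9562 and Qs = 3·3563 - 9497 = 1192.
Producer surplus without the control is ½ · (4400 - 9497/3) · 3703 = 13712209/6.
With the ceiling, producers sell 1192 units at 3563, so PS = ½ · (3563 - 9497/3) · 1192 = 710432/3.
Change in producer surplus = 710432/3 - 13712209/6 = -2048557.5.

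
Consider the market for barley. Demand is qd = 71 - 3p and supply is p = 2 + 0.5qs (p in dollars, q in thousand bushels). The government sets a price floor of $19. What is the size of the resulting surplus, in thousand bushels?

Rearranging supply gives qs = 2p - 4. Setting quantity demanded equal to quantity supplied, 71 - 3p = 2p - 4, gives p* = 15 and q* = 26.
The floor of 19 is above the equilibrium price 15, so it binds.
At p = 19: qd = 71 - 3·19 = 14 and qs = 2·19 - 4 = 34.
Surplus = qs - qd = 34 - 14 = 20.

20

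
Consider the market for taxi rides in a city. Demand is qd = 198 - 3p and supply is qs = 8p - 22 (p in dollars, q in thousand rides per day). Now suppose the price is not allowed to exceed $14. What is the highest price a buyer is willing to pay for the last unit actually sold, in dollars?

Without the control the market clears where 198 - 3p = 8p - 22, i.e. p* = 20 and q* = 138.
Since 14 < 20, the ceiling is binding.
At p = 14: qd = 198 - 3·14 = 156 and qs = 8·14 - 22 = 90.
Only 90 units reach the market. On the demand curve, the marginal buyer's willingness to pay at q = 90 is (198 - 90)/3 = 36.

36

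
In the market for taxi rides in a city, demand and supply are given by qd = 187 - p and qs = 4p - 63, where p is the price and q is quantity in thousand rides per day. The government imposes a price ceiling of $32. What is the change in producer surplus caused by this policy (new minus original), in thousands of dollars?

Setting quantity demanded equal to quantity supplied, 187 - p = 4p - 63, gives p* = 50 and q* = 137.
The ceiling of 32 is below the equilibrium price 50, so it binds.
At p = 32: qd = 187 - 32 = 155 and qs = 4·32 - 63 = 65.
Producer surplus without the control is ½ · (50 - 15.75) · 137 = 2346.125.
With the ceiling, producers sell 65 units at 32, so PS = ½ · (32 - 15.75) · 65 = 528.125.
Change in producer surplus = 528.125 - 2346.125 = -1818.

-1818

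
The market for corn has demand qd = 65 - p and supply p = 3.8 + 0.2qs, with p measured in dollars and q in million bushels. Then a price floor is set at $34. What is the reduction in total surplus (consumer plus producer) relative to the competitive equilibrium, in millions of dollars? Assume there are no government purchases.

240

Rearranging supply gives qs = 5p - 19. Setting quantity demanded equal to quantity supplied, 65 - p = 5p - 19, gives p* = 14 and q* = 51.
Since 34 > 14, the floor is binding.
At p = 34: qd = 65 - 34 = 31 and qs = 5·34 - 19 = 151.
Quantity traded falls to 31. At q = 31 the demand price is 65 - 31 = 34 and the supply price is (19 + 31)/5 = 10.
Deadweight loss = ½ · (34 - 10) · (51 - 31) = ½ · 24 · 20 = 240.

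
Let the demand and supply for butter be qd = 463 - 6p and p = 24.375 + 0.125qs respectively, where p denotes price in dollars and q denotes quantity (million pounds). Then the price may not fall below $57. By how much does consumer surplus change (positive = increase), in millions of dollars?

Rearranging supply gives qs = 8p - 195. In a free market, 463 - 6p = 8p - 195 gives the equilibrium p* = 47, q* = 181.
The floor of 57 is above the equilibrium price 47, so it binds.
At p = 57: qd = 463 - 6·57 = 121 and qs = 8·57 - 195 = 261.
Consumer surplus without the control is ½ · (463/6 - 47) · 181 = 32761/12.
With the floor, consumers buy 121 units at 57, so CS = ½ · (463/6 - 57) · 121 = 14641/12.
Change in consumer surplus = 14641/12 - 32761/12 = -1510.

-1510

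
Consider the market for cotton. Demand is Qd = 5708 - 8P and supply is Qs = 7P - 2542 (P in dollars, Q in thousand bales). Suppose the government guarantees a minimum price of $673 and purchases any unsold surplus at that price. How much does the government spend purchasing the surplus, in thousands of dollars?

1241685

Equilibrium: 5708 - 8P = 7P - 2542, so 8250 = 15P and P* = 550, Q* = 1308.
The floor of 673 is above the equilibrium price 550, so it binds.
At P = 673: Qd = 5708 - 8·673 = 324 and Qs = 7·673 - 2542 = 2169.
Surplus = Qs - Qd = 1845.
Government expenditure = surplus × support price = 1845 × 673 = 1241685.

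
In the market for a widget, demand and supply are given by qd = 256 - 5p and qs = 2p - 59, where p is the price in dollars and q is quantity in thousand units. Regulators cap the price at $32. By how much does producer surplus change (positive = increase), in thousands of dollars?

-234

Setting quantity demanded equal to quantity supplied, 256 - 5p = 2p - 59, gives p* = 45 and q* = 31.
Because the ceiling (32) lies below the market-clearing price, it is binding.
At p = 32: qd = 256 - 5·32 = 96 and qs = 2·32 - 59 = 5.
Producer surplus without the control is ½ · (45 - 29.5) · 31 = 240.25.
With the ceiling, producers sell 5 units at 32, so PS = ½ · (32 - 29.5) · 5 = 6.25.
Change in producer surplus = 6.25 - 240.25 = -234.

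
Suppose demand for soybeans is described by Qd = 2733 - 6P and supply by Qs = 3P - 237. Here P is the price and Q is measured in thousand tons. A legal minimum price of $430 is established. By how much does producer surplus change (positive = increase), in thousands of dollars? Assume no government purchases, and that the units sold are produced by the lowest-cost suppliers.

Setting quantity demanded equal to quantity supplied, 2733 - 6P = 3P - 237, gives P* = 330 and Q* = 753.
The floor of 430 is above the equilibrium price 330, so it binds.
At P = 430: Qd = 2733 - 6·430 = 153 and Qs = 3·430 - 237 = 1053.
Producer surplus without the control is ½ · (330 - 79) · 753 = 94501.5.
With the floor, 153 units are sold at 430. The supply price at Q = 153 is 130, so PS = ½ · [(430 - 79) + (430 - 130)] · 153 = 49801.5.
Change in producer surplus = 49801.5 - 94501.5 = -44700.

-44700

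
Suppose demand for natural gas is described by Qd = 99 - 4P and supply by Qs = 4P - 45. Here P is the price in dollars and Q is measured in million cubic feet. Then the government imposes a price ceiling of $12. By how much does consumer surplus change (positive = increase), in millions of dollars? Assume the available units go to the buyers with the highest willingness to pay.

Equilibrium: 99 - 4P = 4P - 45, so 144 = 8P and P* = 18, Q* = 27.
Because the ceiling (12) lies below the market-clearing price, it is binding.
At P = 12: Qd = 99 - 4·12 = 51 and Qs = 4·12 - 45 = 3.
Consumer surplus without the control is ½ · (24.75 - 18) · 27 = 91.125.
With the ceiling, 3 units are sold at 12 (assume they go to the highest-value buyers). The demand price at Q = 3 is 24, so CS = ½ · [(24.75 - 12) + (24 - 12)] · 3 = 37.125.
Change in consumer surplus = 37.125 - 91.125 = -54.

-54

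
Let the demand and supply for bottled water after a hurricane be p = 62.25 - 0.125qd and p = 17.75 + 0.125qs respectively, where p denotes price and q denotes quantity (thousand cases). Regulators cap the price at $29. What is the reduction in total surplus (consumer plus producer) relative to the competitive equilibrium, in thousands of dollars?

968

Rearranging demand gives qd = 498 - 8p; rearranging supply gives qs = 8p - 142. In a free market, 498 - 8p = 8p - 142 gives the equilibrium p* = 40, q* = 178.
Because the ceiling (29) lies below the market-clearing price, it is binding.
At p = 29: qd = 498 - 8·29 = 266 and qs = 8·29 - 142 = 90.
Quantity traded falls to 90. At q = 90 the demand price is (498 - 90)/8 = 51 and the supply price is (142 + 90)/8 = 29.
Deadweight loss = ½ · (51 - 29) · (178 - 90) = ½ · 22 · 88 = 968.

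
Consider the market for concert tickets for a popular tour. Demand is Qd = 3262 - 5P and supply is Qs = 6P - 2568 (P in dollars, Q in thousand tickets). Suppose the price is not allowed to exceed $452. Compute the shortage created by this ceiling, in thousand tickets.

Setting quantity demanded equal to quantity supplied, 3262 - 5P = 6P - 2568, gives P* = 530 and Q* = 612.
Because the ceiling (452) lies below the market-clearing price, it is binding.
At P = 452: Qd = 3262 - 5·452 = 1002 and Qs = 6·452 - 2568 = 144.
Shortage = Qd - Qs = 1002 - 144 = 858.

858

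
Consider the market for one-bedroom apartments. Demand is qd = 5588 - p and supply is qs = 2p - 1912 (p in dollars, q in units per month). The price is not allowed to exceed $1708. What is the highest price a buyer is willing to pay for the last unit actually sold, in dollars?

Without the control the market clears where 5588 - p = 2p - 1912, i.e. p* = 2500 and q* = 3088.
Because the ceiling (1708) lies below the market-clearing price, it is binding.
At p = 1708: qd = 5588 - 1708 = 3880 and qs = 2·1708 - 1912 = 1504.
Only 1504 units reach the market. On the demand curve, the marginal buyer's willingness to pay at q = 1504 is (5588 - 1504) = 4084.

4084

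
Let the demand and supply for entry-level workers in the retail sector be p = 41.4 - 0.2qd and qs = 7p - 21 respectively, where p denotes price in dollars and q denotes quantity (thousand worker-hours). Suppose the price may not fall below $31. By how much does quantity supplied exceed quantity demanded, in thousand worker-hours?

144

Rearranging demand gives qd = 207 - 5p. Equilibrium: 207 - 5p = 7p - 21, so 228 = 12p and p* = 19, q* = 112.
Since 31 > 19, the floor is binding.
At p = 31: qd = 207 - 5·31 = 52 and qs = 7·31 - 21 = 196.
Surplus = qs - qd = 196 - 52 = 144.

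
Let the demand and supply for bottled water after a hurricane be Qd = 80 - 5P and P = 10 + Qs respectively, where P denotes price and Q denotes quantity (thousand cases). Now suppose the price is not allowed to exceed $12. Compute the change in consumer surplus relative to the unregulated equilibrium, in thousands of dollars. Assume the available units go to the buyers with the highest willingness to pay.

5.1

Rearranging supply gives Qs = P - 10. Equilibrium: 80 - 5P = P - 10, so 90 = 6P and P* = 15, Q* = 5.
Since 12 < 15, the ceiling is binding.
At P = 12: Qd = 80 - 5·12 = 20 and Qs = 12 - 10 = 2.
Consumer surplus without the control is ½ · (16 - 15) · 5 = 2.5.
With the ceiling, 2 units are sold at 12 (assume they go to the highest-value buyers). The demand price at Q = 2 is 15.6, so CS = ½ · [(16 - 12) + (15.6 - 12)] · 2 = 7.6.
Change in consumer surplus = 7.6 - 2.5 = 5.1.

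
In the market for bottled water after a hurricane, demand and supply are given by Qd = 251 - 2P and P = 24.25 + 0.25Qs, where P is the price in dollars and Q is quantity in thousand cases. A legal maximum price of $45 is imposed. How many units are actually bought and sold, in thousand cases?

83

Rearranging supply gives Qs = 4P - 97. Setting quantity demanded equal to quantity supplied, 251 - 2P = 4P - 97, gives P* = 58 and Q* = 135.
The ceiling of 45 is below the equilibrium price 58, so it binds.
At P = 45: Qd = 251 - 2·45 = 161 and Qs = 4·45 - 97 = 83.
The quantity actually transacted is the short side, supply: 83.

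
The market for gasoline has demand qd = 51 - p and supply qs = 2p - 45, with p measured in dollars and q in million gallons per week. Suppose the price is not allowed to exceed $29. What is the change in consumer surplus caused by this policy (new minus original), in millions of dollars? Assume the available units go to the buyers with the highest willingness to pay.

21

Equilibrium: 51 - p = 2p - 45, so 96 = 3p and p* = 32, q* = 19.
Since 29 < 32, the ceiling is binding.
At p = 29: qd = 51 - 29 = 22 and qs = 2·29 - 45 = 13.
Consumer surplus without the control is ½ · (51 - 32) · 19 = 180.5.
With the ceiling, 13 units are sold at 29 (assume they go to the highest-value buyers). The demand price at q = 13 is 38, so CS = ½ · [(51 - 29) + (38 - 29)] · 13 = 201.5.
Change in consumer surplus = 201.5 - 180.5 = 21.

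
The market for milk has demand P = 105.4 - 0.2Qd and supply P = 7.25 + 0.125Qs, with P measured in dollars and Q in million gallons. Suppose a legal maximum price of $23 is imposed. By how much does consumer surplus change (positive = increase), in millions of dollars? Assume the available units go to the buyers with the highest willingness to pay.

Rearranging demand gives Qd = 527 - 5P; rearranging supply gives Qs = 8P - 58. Setting quantity demanded equal to quantity supplied, 527 - 5P = 8P - 58, gives P* = 45 and Q* = 302.
Because the ceiling (23) lies below the market-clearing price, it is binding.
At P = 23: Qd = 527 - 5·23 = 412 and Qs = 8·23 - 58 = 126.
Consumer surplus without the control is ½ · (105.4 - 45) · 302 = 9120.4.
With the ceiling, 126 units are sold at 23 (assume they go to the highest-value buyers). The demand price at Q = 126 is 80.2, so CS = ½ · [(105.4 - 23) + (80.2 - 23)] · 126 = 8794.8.
Change in consumer surplus = 8794.8 - 9120.4 = -325.6.

-325.6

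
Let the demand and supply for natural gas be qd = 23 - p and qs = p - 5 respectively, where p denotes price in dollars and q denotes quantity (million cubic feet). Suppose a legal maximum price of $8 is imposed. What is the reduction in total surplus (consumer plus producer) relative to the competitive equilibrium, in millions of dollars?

Without the control the market clears where 23 - p = p - 5, i.e. p* = 14 and q* = 9.
The ceiling of 8 is below the equilibrium price 14, so it binds.
At p = 8: qd = 23 - 8 = 15 and qs = 8 - 5 = 3.
Quantity traded falls to 3. At q = 3 the demand price is 23 - 3 = 20 and the supply price is 5 + 3 = 8.
Deadweight loss = ½ · (20 - 8) · (9 - 3) = ½ · 12 · 6 = 36.

36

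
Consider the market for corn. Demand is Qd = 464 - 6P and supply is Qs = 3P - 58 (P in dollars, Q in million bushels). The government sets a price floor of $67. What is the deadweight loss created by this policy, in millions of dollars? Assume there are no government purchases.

Without the control the market clears where 464 - 6P = 3P - 58, i.e. P* = 58 and Q* = 116.
Because the floor (67) lies above the market-clearing price, it is binding.
At P = 67: Qd = 464 - 6·67 = 62 and Qs = 3·67 - 58 = 143.
Quantity traded falls to 62. At Q = 62 the demand price is (464 - 62)/6 = 67 and the supply price is (58 + 62)/3 = 40.
Deadweight loss = ½ · (67 - 40) · (116 - 62) = ½ · 27 · 54 = 729.

729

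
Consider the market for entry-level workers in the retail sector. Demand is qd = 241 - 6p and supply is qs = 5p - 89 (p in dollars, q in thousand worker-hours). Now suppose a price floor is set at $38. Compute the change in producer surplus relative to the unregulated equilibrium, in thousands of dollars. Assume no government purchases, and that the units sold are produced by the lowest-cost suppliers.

In a free market, 241 - 6p = 5p - 89 gives the equilibrium p* = 30, q* = 61.
The floor of 38 is above the equilibrium price 30, so it binds.
At p = 38: qd = 241 - 6·38 = 13 and qs = 5·38 - 89 = 101.
Producer surplus without the control is ½ · (30 - 17.8) · 61 = 372.1.
With the floor, 13 units are sold at 38. The supply price at q = 13 is 20.4, so PS = ½ · [(38 - 17.8) + (38 - 20.4)] · 13 = 245.7.
Change in producer surplus = 245.7 - 372.1 = -126.4.

-126.4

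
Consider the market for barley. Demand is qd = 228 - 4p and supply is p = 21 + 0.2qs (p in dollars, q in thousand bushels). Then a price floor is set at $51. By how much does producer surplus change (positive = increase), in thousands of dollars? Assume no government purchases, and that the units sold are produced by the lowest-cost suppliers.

Rearranging supply gives qs = 5p - 105. Setting quantity demanded equal to quantity supplied, 228 - 4p = 5p - 105, gives p* = 37 and q* = 80.
The floor of 51 is above the equilibrium price 37, so it binds.
At p = 51: qd = 228 - 4·51 = 24 and qs = 5·51 - 105 = 150.
Producer surplus without the control is ½ · (37 - 21) · 80 = 640.
With the floor, 24 units are sold at 51. The supply price at q = 24 is 25.8, so PS = ½ · [(51 - 21) + (51 - 25.8)] · 24 = 662.4.
Change in producer surplus = 662.4 - 640 = 22.4.

22.4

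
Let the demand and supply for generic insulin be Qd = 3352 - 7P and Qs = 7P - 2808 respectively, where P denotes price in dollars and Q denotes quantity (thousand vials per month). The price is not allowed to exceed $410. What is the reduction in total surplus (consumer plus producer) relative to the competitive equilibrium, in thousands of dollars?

In a free market, 3352 - 7P = 7P - 2808 gives the equilibrium P* = 440, Q* = 272.
Because the ceiling (410) lies below the market-clearing price, it is binding.
At P = 410: Qd = 3352 - 7·410 = 482 and Qs = 7·410 - 2808 = 62.
Quantity traded falls to 62. At Q = 62 the demand price is (3352 - 62)/7 = 470 and the supply price is (2808 + 62)/7 = 410.
Deadweight loss = ½ · (470 - 410) · (272 - 62) = ½ · 60 · 210 = 6300.

6300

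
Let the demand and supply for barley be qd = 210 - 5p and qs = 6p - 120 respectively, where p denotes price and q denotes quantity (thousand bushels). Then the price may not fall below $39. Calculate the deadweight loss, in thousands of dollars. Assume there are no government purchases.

371.25

Equilibrium: 210 - 5p = 6p - 120, so 330 = 11p and p* = 30, q* = 60.
Because the floor (39) lies above the market-clearing price, it is binding.
At p = 39: qd = 210 - 5·39 = 15 and qs = 6·39 - 120 = 114.
Quantity traded falls to 15. At q = 15 the demand price is (210 - 15)/5 = 39 and the supply price is (120 + 15)/6 = 22.5.
Deadweight loss = ½ · (39 - 22.5) · (60 - 15) = ½ · 16.5 · 45 = 371.25.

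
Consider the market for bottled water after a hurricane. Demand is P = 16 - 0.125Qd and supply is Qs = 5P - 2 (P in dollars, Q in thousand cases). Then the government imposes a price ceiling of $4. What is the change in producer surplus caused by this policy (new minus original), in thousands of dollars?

Rearranging demand gives Qd = 128 - 8P. Equilibrium: 128 - 8P = 5P - 2, so 130 = 13P and P* = 10, Q* = 48.
Since 4 < 10, the ceiling is binding.
At P = 4: Qd = 128 - 8·4 = 96 and Qs = 5·4 - 2 = 18.
Producer surplus without the control is ½ · (10 - 0.4) · 48 = 230.4.
With the ceiling, producers sell 18 units at 4, so PS = ½ · (4 - 0.4) · 18 = 32.4.
Change in producer surplus = 32.4 - 230.4 = -198.

-198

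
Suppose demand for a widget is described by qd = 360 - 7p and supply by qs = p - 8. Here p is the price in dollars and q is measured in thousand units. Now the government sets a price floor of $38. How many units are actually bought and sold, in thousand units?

Equilibrium: 360 - 7p = p - 8, so 368 = 8p and p* = 46, q* = 38.
Since 38 is below p* = 46, the floor does not bind and the free-market outcome prevails.

38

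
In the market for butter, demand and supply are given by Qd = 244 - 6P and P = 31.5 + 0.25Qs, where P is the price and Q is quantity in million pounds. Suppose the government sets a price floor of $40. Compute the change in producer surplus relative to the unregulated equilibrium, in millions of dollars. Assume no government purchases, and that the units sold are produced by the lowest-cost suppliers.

-28.5

Rearranging supply gives Qs = 4P - 126. In a free market, 244 - 6P = 4P - 126 gives the equilibrium P* = 37, Q* = 22.
The floor of 40 is above the equilibrium price 37, so it binds.
At P = 40: Qd = 244 - 6·40 = 4 and Qs = 4·40 - 126 = 34.
Producer surplus without the control is ½ · (37 - 31.5) · 22 = 60.5.
With the floor, 4 units are sold at 40. The supply price at Q = 4 is 32.5, so PS = ½ · [(40 - 31.5) + (40 - 32.5)] · 4 = 32.
Change in producer surplus = 32 - 60.5 = -28.5.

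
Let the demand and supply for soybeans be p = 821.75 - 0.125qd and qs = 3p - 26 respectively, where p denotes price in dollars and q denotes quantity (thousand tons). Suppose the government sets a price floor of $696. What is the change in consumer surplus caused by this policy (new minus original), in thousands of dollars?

Rearranging demand gives qd = 6574 - 8p. Without the control the market clears where 6574 - 8p = 3p - 26, i.e. p* = 600 and q* = 1774.
Since 696 > 600, the floor is binding.
At p = 696: qd = 6574 - 8·696 = 1006 and qs = 3·696 - 26 = 2062.
Consumer surplus without the control is ½ · (821.75 - 600) · 1774 = 196692.25.
With the floor, consumers buy 1006 units at 696, so CS = ½ · (821.75 - 696) · 1006 = 63252.25.
Change in consumer surplus = 63252.25 - 196692.25 = -133440.

-133440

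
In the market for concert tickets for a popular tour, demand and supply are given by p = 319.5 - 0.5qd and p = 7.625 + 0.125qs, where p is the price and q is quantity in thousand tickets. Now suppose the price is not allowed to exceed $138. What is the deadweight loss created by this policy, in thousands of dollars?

0

Rearranging demand gives qd = 639 - 2p; rearranging supply gives qs = 8p - 61. Equilibrium: 639 - 2p = 8p - 61, so 700 = 10p and p* = 70, q* = 499.
Since 138 is above p* = 70, the ceiling does not bind and the free-market outcome prevails.
Since the control does not bind, no trades are prevented and deadweight loss is zero.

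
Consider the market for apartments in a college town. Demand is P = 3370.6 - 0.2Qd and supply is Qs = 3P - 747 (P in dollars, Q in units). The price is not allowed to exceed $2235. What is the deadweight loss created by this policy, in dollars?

0

Rearranging demand gives Qd = 16853 - 5P. In a free market, 16853 - 5P = 3P - 747 gives the equilibrium P* = 2200, Q* = 5853.
The ceiling of 2235 is above the equilibrium price 2200, so it is not binding; the market clears at P* = 2200, Q* = 5853.
Since the control does not bind, no trades are prevented and deadweight loss is zero.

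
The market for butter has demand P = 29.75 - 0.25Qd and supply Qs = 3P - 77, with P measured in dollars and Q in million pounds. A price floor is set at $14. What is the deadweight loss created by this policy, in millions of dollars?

Rearranging demand gives Qd = 119 - 4P. Equilibrium: 119 - 4P = 3P - 77, so 196 = 7P and P* = 28, Q* = 7.
The floor of 14 is below the equilibrium price 28, so it is not binding; the market clears at P* = 28, Q* = 7.
Since the control does not bind, no trades are prevented and deadweight loss is zero.

0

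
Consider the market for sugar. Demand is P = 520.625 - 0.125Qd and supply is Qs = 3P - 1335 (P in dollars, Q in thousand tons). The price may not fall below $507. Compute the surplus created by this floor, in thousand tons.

Rearranging demand gives Qd = 4165 - 8P. Without the control the market clears where 4165 - 8P = 3P - 1335, i.e. P* = 500 and Q* = 165.
Since 507 > 500, the floor is binding.
At P = 507: Qd = 4165 - 8·507 = 109 and Qs = 3·507 - 1335 = 186.
Surplus = Qs - Qd = 186 - 109 = 77.

77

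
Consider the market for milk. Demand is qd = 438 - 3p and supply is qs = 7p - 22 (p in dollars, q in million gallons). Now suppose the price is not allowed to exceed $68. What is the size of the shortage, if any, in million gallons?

Setting quantity demanded equal to quantity supplied, 438 - 3p = 7p - 22, gives p* = 46 and q* = 300.
Since 68 is above p* = 46, the ceiling does not bind and the free-market outcome prevails.
Since the control does not bind, there is no shortage.

0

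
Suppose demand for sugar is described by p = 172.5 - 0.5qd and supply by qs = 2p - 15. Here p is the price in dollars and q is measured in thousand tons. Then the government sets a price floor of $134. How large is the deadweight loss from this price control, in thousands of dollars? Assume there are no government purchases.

3872

Rearranging demand gives qd = 345 - 2p. Without the control the market clears where 345 - 2p = 2p - 15, i.e. p* = 90 and q* = 165.
The floor of 134 is above the equilibrium price 90, so it binds.
At p = 134: qd = 345 - 2·134 = 77 and qs = 2·134 - 15 = 253.
Quantity traded falls to 77. At q = 77 the demand price is (345 - 77)/2 = 134 and the supply price is (15 + 77)/2 = 46.
Deadweight loss = ½ · (134 - 46) · (165 - 77) = ½ · 88 · 88 = 3872.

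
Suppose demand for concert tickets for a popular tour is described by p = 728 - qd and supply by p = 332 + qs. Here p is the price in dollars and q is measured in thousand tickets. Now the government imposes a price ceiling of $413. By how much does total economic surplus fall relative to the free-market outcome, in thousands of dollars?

Rearranging demand gives qd = 728 - p; rearranging supply gives qs = p - 332. Without the control the market clears where 728 - p = p - 332, i.e. p* = 530 and q* = 198.
Because the ceiling (413) lies below the market-clearing price, it is binding.
At p = 413: qd = 728 - 413 = 315 and qs = 413 - 332 = 81.
Quantity traded falls to 81. At q = 81 the demand price is 728 - 81 = 647 and the supply price is 332 + 81 = 413.
Deadweight loss = ½ · (647 - 413) · (198 - 81) = ½ · 234 · 117 = 13689.

13689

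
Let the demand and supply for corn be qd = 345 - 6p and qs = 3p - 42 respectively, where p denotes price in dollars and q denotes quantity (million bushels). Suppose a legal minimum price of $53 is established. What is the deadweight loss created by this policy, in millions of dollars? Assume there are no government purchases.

900

In a free market, 345 - 6p = 3p - 42 gives the equilibrium p* = 43, q* = 87.
Since 53 > 43, the floor is binding.
At p = 53: qd = 345 - 6·53 = 27 and qs = 3·53 - 42 = 117.
Quantity traded falls to 27. At q = 27 the demand price is (345 - 27)/6 = 53 and the supply price is (42 + 27)/3 = 23.
Deadweight loss = ½ · (53 - 23) · (87 - 27) = ½ · 30 · 60 = 900.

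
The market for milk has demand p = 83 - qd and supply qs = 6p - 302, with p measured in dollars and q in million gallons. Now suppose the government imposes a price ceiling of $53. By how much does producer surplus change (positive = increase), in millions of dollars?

Rearranging demand gives qd = 83 - p. Without the control the market clears where 83 - p = 6p - 302, i.e. p* = 55 and q* = 28.
The ceiling of 53 is below the equilibrium price 55, so it binds.
At p = 53: qd = 83 - 53 = 30 and qs = 6·53 - 302 = 16.
Producer surplus without the control is ½ · (55 - 151/3) · 28 = 196/3.
With the ceiling, producers sell 16 units at 53, so PS = ½ · (53 - 151/3) · 16 = 64/3.
Change in producer surplus = 64/3 - 196/3 = -44.

-44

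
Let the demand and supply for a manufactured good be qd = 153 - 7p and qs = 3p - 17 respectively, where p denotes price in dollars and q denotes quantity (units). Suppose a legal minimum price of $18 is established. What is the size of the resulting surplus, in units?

10

Without the control the market clears where 153 - 7p = 3p - 17, i.e. p* = 17 and q* = 34.
Because the floor (18) lies above the market-clearing price, it is binding.
At p = 18: qd = 153 - 7·18 = 27 and qs = 3·18 - 17 = 37.
Surplus = qs - qd = 37 - 27 = 10.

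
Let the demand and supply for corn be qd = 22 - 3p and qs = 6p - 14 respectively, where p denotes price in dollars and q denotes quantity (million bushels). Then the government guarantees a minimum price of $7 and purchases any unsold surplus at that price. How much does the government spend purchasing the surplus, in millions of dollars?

In a free market, 22 - 3p = 6p - 14 gives the equilibrium p* = 4, q* = 10.
Because the floor (7) lies above the market-clearing price, it is binding.
At p = 7: qd = 22 - 3·7 = 1 and qs = 6·7 - 14 = 28.
Surplus = qs - qd = 27.
Government expenditure = surplus × support price = 27 × 7 = 189.

189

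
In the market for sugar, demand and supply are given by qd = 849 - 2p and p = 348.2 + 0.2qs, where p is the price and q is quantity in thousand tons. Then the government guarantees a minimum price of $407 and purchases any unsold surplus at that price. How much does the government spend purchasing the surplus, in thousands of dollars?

105413

Rearranging supply gives qs = 5p - 1741. Setting quantity demanded equal to quantity supplied, 849 - 2p = 5p - 1741, gives p* = 370 and q* = 109.
Because the floor (407) lies above the market-clearing price, it is binding.
At p = 407: qd = 849 - 2·407 = 35 and qs = 5·407 - 1741 = 294.
Surplus = qs - qd = 259.
Government expenditure = surplus × support price = 259 × 407 = 105413.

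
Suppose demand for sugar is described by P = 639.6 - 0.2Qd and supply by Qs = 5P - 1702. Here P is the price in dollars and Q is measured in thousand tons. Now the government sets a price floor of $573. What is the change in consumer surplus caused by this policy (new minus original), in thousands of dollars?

-44861.5

Rearranging demand gives Qd = 3198 - 5P. Equilibrium: 3198 - 5P = 5P - 1702, so 4900 = 10P and P* = 490, Q* = 748.
The floor of 573 is above the equilibrium price 490, so it binds.
At P = 573: Qd = 3198 - 5·573 = 333 and Qs = 5·573 - 1702 = 1163.
Consumer surplus without the control is ½ · (639.6 - 490) · 748 = 55950.4.
With the floor, consumers buy 333 units at 573, so CS = ½ · (639.6 - 573) · 333 = 11088.9.
Change in consumer surplus = 11088.9 - 55950.4 = -44861.5.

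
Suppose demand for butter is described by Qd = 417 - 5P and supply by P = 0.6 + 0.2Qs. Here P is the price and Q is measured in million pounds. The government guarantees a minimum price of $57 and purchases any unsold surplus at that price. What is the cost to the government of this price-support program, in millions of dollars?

8550

Rearranging supply gives Qs = 5P - 3. Setting quantity demanded equal to quantity supplied, 417 - 5P = 5P - 3, gives P* = 42 and Q* = 207.
Since 57 > 42, the floor is binding.
At P = 57: Qd = 417 - 5·57 = 132 and Qs = 5·57 - 3 = 282.
Surplus = Qs - Qd = 150.
Government expenditure = surplus × support price = 150 × 57 = 8550.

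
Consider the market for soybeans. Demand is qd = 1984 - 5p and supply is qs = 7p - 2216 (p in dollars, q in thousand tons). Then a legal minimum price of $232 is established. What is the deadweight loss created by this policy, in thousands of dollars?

0

Setting quantity demanded equal to quantity supplied, 1984 - 5p = 7p - 2216, gives p* = 350 and q* = 234.
Since 232 is below p* = 350, the floor does not bind and the free-market outcome prevails.
Since the control does not bind, no trades are prevented and deadweight loss is zero.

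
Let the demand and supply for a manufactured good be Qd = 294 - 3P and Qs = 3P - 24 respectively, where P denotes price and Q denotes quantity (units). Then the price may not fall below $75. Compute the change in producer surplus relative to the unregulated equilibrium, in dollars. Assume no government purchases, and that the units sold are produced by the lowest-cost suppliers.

792

Without the control the market clears where 294 - 3P = 3P - 24, i.e. P* = 53 and Q* = 135.
Because the floor (75) lies above the market-clearing price, it is binding.
At P = 75: Qd = 294 - 3·75 = 69 and Qs = 3·75 - 24 = 201.
Producer surplus without the control is ½ · (53 - 8) · 135 = 3037.5.
With the floor, 69 units are sold at 75. The supply price at Q = 69 is 31, so PS = ½ · [(75 - 8) + (75 - 31)] · 69 = 3829.5.
Change in producer surplus = 3829.5 - 3037.5 = 792.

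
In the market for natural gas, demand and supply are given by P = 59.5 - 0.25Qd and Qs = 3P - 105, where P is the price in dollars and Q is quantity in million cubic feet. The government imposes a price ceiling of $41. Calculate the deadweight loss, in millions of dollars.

Rearranging demand gives Qd = 238 - 4P. Setting quantity demanded equal to quantity supplied, 238 - 4P = 3P - 105, gives P* = 49 and Q* = 42.
Because the ceiling (41) lies below the market-clearing price, it is binding.
At P = 41: Qd = 238 - 4·41 = 74 and Qs = 3·41 - 105 = 18.
Quantity traded falls to 18. At Q = 18 the demand price is (238 - 18)/4 = 55 and the supply price is (105 + 18)/3 = 41.
Deadweight loss = ½ · (55 - 41) · (42 - 18) = ½ · 14 · 24 = 168.

168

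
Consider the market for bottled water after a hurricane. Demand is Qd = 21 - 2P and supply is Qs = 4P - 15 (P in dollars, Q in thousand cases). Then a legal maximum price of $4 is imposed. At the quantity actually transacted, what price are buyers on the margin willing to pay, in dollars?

Setting quantity demanded equal to quantity supplied, 21 - 2P = 4P - 15, gives P* = 6 and Q* = 9.
Because the ceiling (4) lies below the market-clearing price, it is binding.
At P = 4: Qd = 21 - 2·4 = 13 and Qs = 4·4 - 15 = 1.
Only 1 units reach the market. On the demand curve, the marginal buyer's willingness to pay at Q = 1 is (21 - 1)/2 = 10.

10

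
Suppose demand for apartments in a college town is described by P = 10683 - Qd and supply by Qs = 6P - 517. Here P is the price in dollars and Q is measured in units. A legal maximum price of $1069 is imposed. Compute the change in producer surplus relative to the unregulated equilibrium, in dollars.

Rearranging demand gives Qd = 10683 - P. In a free market, 10683 - P = 6P - 517 gives the equilibrium P* = 1600, Q* = 9083.
The ceiling of 1069 is below the equilibrium price 1600, so it binds.
At P = 1069: Qd = 10683 - 1069 = 9614 and Qs = 6·1069 - 517 = 5897.
Producer surplus without the control is ½ · (1600 - 517/6) · 9083 = 82500889/12.
With the ceiling, producers sell 5897 units at 1069, so PS = ½ · (1069 - 517/6) · 5897 = 34774609/12.
Change in producer surplus = 34774609/12 - 82500889/12 = -3977190.

-3977190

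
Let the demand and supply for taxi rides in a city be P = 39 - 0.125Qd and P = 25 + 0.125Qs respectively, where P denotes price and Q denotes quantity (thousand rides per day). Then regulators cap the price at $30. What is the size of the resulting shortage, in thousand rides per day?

32

Rearranging demand gives Qd = 312 - 8P; rearranging supply gives Qs = 8P - 200. Setting quantity demanded equal to quantity supplied, 312 - 8P = 8P - 200, gives P* = 32 and Q* = 56.
Because the ceiling (30) lies below the market-clearing price, it is binding.
At P = 30: Qd = 312 - 8·30 = 72 and Qs = 8·30 - 200 = 40.
Shortage = Qd - Qs = 72 - 40 = 32.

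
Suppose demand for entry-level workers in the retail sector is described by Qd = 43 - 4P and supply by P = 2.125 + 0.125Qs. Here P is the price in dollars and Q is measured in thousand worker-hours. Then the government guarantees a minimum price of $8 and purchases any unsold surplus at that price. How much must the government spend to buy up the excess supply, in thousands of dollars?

Rearranging supply gives Qs = 8P - 17. Equilibrium: 43 - 4P = 8P - 17, so 60 = 12P and P* = 5, Q* = 23.
Since 8 > 5, the floor is binding.
At P = 8: Qd = 43 - 4·8 = 11 and Qs = 8·8 - 17 = 47.
Surplus = Qs - Qd = 36.
Government expenditure = surplus × support price = 36 × 8 = 288.

288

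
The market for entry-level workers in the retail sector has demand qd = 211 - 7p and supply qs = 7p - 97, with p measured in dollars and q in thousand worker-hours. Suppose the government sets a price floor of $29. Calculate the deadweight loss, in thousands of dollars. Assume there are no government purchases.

343

Without the control the market clears where 211 - 7p = 7p - 97, i.e. p* = 22 and q* = 57.
Because the floor (29) lies above the market-clearing price, it is binding.
At p = 29: qd = 211 - 7·29 = 8 and qs = 7·29 - 97 = 106.
Quantity traded falls to 8. At q = 8 the demand price is (211 - 8)/7 = 29 and the supply price is (97 + 8)/7 = 15.
Deadweight loss = ½ · (29 - 15) · (57 - 8) = ½ · 14 · 49 = 343.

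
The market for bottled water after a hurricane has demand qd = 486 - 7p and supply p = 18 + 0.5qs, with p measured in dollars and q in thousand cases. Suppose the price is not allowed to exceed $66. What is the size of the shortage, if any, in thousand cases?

Rearranging supply gives qs = 2p - 36. In a free market, 486 - 7p = 2p - 36 gives the equilibrium p* = 58, q* = 80.
The ceiling of 66 is above the equilibrium price 58, so it is not binding; the market clears at p* = 58, q* = 80.
Since the control does not bind, there is no shortage.

0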